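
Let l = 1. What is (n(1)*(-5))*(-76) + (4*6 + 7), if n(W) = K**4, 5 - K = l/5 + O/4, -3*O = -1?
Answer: 121890798499/648000 ≈ 1.8810e+5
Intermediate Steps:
O = 1/3 (O = -1/3*(-1) = 1/3 ≈ 0.33333)
K = 283/60 (K = 5 - (1/5 + (1/3)/4) = 5 - (1*(1/5) + (1/3)*(1/4)) = 5 - (1/5 + 1/12) = 5 - 1*17/60 = 5 - 17/60 = 283/60 ≈ 4.7167)
n(W) = 6414247921/12960000 (n(W) = (283/60)**4 = 6414247921/12960000)
(n(1)*(-5))*(-76) + (4*6 + 7) = ((6414247921/12960000)*(-5))*(-76) + (4*6 + 7) = -6414247921/2592000*(-76) + (24 + 7) = 121870710499/648000 + 31 = 121890798499/648000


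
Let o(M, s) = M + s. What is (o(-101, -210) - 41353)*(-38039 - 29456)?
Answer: 2812111680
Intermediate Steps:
(o(-101, -210) - 41353)*(-38039 - 29456) = ((-101 - 210) - 41353)*(-38039 - 29456) = (-311 - 41353)*(-67495) = -41664*(-67495) = 2812111680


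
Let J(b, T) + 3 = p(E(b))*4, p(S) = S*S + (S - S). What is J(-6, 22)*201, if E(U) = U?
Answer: 28341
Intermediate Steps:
p(S) = S² (p(S) = S² + 0 = S²)
J(b, T) = -3 + 4*b² (J(b, T) = -3 + b²*4 = -3 + 4*b²)
J(-6, 22)*201 = (-3 + 4*(-6)²)*201 = (-3 + 4*36)*201 = (-3 + 144)*201 = 141*201 = 28341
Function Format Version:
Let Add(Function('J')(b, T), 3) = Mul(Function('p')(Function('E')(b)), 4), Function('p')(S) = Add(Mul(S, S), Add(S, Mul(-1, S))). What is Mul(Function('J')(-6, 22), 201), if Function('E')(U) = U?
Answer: 28341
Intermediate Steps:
Function('p')(S) = Pow(S, 2) (Function('p')(S) = Add(Pow(S, 2), 0) = Pow(S, 2))
Function('J')(b, T) = Add(-3, Mul(4, Pow(b, 2))) (Function('J')(b, T) = Add(-3, Mul(Pow(b, 2), 4)) = Add(-3, Mul(4, Pow(b, 2))))
Mul(Function('J')(-6, 22), 201) = Mul(Add(-3, Mul(4, Pow(-6, 2))), 201) = Mul(Add(-3, Mul(4, 36)), 201) = Mul(Add(-3, 144), 201) = Mul(141, 201) = 28341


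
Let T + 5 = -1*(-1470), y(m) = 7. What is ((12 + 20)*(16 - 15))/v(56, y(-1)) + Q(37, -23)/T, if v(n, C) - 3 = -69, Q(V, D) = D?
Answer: -24199/48345 ≈ -0.50055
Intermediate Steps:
v(n, C) = -66 (v(n, C) = 3 - 69 = -66)
T = 1465 (T = -5 - 1*(-1470) = -5 + 1470 = 1465)
((12 + 20)*(16 - 15))/v(56, y(-1)) + Q(37, -23)/T = ((12 + 20)*(16 - 15))/(-66) - 23/1465 = (32*1)*(-1/66) - 23*1/1465 = 32*(-1/66) - 23/1465 = -16/33 - 23/1465 = -24199/48345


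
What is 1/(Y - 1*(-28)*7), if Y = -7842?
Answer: -1/7646 ≈ -0.00013079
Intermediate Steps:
1/(Y - 1*(-28)*7) = 1/(-7842 - 1*(-28)*7) = 1/(-7842 + 28*7) = 1/(-7842 + 196) = 1/(-7646) = -1/7646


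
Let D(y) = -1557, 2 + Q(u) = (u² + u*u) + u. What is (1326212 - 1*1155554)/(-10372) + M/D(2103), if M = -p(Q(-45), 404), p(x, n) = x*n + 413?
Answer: 8256145997/8074602 ≈ 1022.5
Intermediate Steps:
Q(u) = -2 + u + 2*u² (Q(u) = -2 + ((u² + u*u) + u) = -2 + ((u² + u²) + u) = -2 + (2*u² + u) = -2 + (u + 2*u²) = -2 + u + 2*u²)
p(x, n) = 413 + n*x (p(x, n) = n*x + 413 = 413 + n*x)
M = -1617625 (M = -(413 + 404*(-2 - 45 + 2*(-45)²)) = -(413 + 404*(-2 - 45 + 2*2025)) = -(413 + 404*(-2 - 45 + 4050)) = -(413 + 404*4003) = -(413 + 1617212) = -1*1617625 = -1617625)
(1326212 - 1*1155554)/(-10372) + M/D(2103) = (1326212 - 1*1155554)/(-10372) - 1617625/(-1557) = (1326212 - 1155554)*(-1/10372) - 1617625*(-1/1557) = 170658*(-1/10372) + 1617625/1557 = -85329/5186 + 1617625/1557 = 8256145997/8074602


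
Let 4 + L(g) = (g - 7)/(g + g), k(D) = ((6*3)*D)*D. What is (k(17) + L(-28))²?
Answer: 1729644921/64 ≈ 2.7026e+7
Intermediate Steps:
k(D) = 18*D² (k(D) = (18*D)*D = 18*D²)
L(g) = -4 + (-7 + g)/(2*g) (L(g) = -4 + (g - 7)/(g + g) = -4 + (-7 + g)/((2*g)) = -4 + (-7 + g)*(1/(2*g)) = -4 + (-7 + g)/(2*g))
(k(17) + L(-28))² = (18*17² + (7/2)*(-1 - 1*(-28))/(-28))² = (18*289 + (7/2)*(-1/28)*(-1 + 28))² = (5202 + (7/2)*(-1/28)*27)² = (5202 - 27/8)² = (41589/8)² = 1729644921/64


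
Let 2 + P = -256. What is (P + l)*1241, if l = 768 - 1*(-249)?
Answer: 941919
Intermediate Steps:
l = 1017 (l = 768 + 249 = 1017)
P = -258 (P = -2 - 256 = -258)
(P + l)*1241 = (-258 + 1017)*1241 = 759*1241 = 941919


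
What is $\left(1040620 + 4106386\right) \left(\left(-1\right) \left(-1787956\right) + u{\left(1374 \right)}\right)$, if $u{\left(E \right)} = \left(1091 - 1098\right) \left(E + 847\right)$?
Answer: $9122599757454$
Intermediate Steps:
$u{\left(E \right)} = -5929 - 7 E$ ($u{\left(E \right)} = - 7 \left(847 + E\right) = -5929 - 7 E$)
$\left(1040620 + 4106386\right) \left(\left(-1\right) \left(-1787956\right) + u{\left(1374 \right)}\right) = \left(1040620 + 4106386\right) \left(\left(-1\right) \left(-1787956\right) - 15547\right) = 5147006 \left(1787956 - 15547\right) = 5147006 \cdot 1772409 = 9122599757454$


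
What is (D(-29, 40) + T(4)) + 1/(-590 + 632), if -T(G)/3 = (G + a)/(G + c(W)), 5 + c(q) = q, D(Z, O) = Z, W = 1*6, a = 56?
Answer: -2729/42 ≈ -64.976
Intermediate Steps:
W = 6
c(q) = -5 + q
T(G) = -3*(56 + G)/(1 + G) (T(G) = -3*(G + 56)/(G + (-5 + 6)) = -3*(56 + G)/(G + 1) = -3*(56 + G)/(1 + G))
(D(-29, 40) + T(4)) + 1/(-590 + 632) = (-29 + 3*(-56 - 1*4)/(1 + 4)) + 1/(-590 + 632) = (-29 + 3*(-56 - 4)/5) + 1/42 = (-29 + 3*(1/5)*(-60)) + 1/42 = (-29 - 36) + 1/42 = -65 + 1/42 = -2729/42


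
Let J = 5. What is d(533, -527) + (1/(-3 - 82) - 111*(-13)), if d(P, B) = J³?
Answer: 133279/85 ≈ 1568.0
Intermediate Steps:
d(P, B) = 125 (d(P, B) = 5³ = 125)
d(533, -527) + (1/(-3 - 82) - 111*(-13)) = 125 + (1/(-3 - 82) - 111*(-13)) = 125 + (1/(-85) + 1443) = 125 + (-1/85 + 1443) = 125 + 122654/85 = 133279/85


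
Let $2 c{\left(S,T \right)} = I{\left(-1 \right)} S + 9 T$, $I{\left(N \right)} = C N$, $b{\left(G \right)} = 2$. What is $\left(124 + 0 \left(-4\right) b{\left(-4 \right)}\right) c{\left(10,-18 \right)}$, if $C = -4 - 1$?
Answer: $-6944$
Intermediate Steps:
$C = -5$
$I{\left(N \right)} = - 5 N$
$c{\left(S,T \right)} = \frac{5 S}{2} + \frac{9 T}{2}$ ($c{\left(S,T \right)} = \frac{\left(-5\right) \left(-1\right) S + 9 T}{2} = \frac{5 S + 9 T}{2} = \frac{5 S}{2} + \frac{9 T}{2}$)
$\left(124 + 0 \left(-4\right) b{\left(-4 \right)}\right) c{\left(10,-18 \right)} = \left(124 + 0 \left(-4\right) 2\right) \left(\frac{5}{2} \cdot 10 + \frac{9}{2} \left(-18\right)\right) = \left(124 + 0 \cdot 2\right) \left(25 - 81\right) = \left(124 + 0\right) \left(-56\right) = 124 \left(-56\right) = -6944$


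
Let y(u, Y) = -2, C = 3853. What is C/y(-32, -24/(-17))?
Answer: -3853/2 ≈ -1926.5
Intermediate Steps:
C/y(-32, -24/(-17)) = 3853/(-2) = 3853*(-½) = -3853/2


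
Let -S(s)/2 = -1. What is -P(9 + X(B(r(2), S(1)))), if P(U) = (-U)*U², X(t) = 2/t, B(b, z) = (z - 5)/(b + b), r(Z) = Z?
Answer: 6859/27 ≈ 254.04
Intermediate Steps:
S(s) = 2 (S(s) = -2*(-1) = 2)
B(b, z) = (-5 + z)/(2*b) (B(b, z) = (-5 + z)/((2*b)) = (-5 + z)*(1/(2*b)) = (-5 + z)/(2*b))
P(U) = -U³
-P(9 + X(B(r(2), S(1)))) = -(-1)*(9 + 2/(((½)*(-5 + 2)/2)))³ = -(-1)*(9 + 2/(((½)*(½)*(-3))))³ = -(-1)*(9 + 2/(-¾))³ = -(-1)*(9 + 2*(-4/3))³ = -(-1)*(9 - 8/3)³ = -(-1)*(19/3)³ = -(-1)*6859/27 = -1*(-6859/27) = 6859/27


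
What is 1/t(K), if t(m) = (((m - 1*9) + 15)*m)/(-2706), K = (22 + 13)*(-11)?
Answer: -246/13265 ≈ -0.018545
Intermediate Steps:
K = -385 (K = 35*(-11) = -385)
t(m) = -m*(6 + m)/2706 (t(m) = (((m - 9) + 15)*m)*(-1/2706) = (((-9 + m) + 15)*m)*(-1/2706) = ((6 + m)*m)*(-1/2706) = (m*(6 + m))*(-1/2706) = -m*(6 + m)/2706)
1/t(K) = 1/(-1/2706*(-385)*(6 - 385)) = 1/(-1/2706*(-385)*(-379)) = 1/(-13265/246) = -246/13265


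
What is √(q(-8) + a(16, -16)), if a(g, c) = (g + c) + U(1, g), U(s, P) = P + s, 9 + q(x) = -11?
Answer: I*√3 ≈ 1.732*I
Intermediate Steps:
q(x) = -20 (q(x) = -9 - 11 = -20)
a(g, c) = 1 + c + 2*g (a(g, c) = (g + c) + (g + 1) = (c + g) + (1 + g) = 1 + c + 2*g)
√(q(-8) + a(16, -16)) = √(-20 + (1 - 16 + 2*16)) = √(-20 + (1 - 16 + 32)) = √(-20 + 17) = √(-3) = I*√3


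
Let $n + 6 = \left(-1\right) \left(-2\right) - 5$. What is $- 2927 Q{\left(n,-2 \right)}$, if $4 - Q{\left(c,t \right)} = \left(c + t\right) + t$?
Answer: $-49759$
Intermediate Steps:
$n = -9$ ($n = -6 - 3 = -9$)
$Q{\left(c,t \right)} = 4 - c - 2 t$ ($Q{\left(c,t \right)} = 4 - \left(\left(c + t\right) + t\right) = 4 - \left(c + 2 t\right) = 4 - c - 2 t$)
$- 2927 Q{\left(n,-2 \right)} = - 2927 \left(4 - -9 - -4\right) = - 2927 \left(4 + 9 + 4\right) = \left(-2927\right) 17 = -49759$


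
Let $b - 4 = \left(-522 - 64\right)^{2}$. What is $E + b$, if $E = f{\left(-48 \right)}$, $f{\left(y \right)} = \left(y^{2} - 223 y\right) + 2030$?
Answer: $358438$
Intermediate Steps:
$b = 343400$ ($b = 4 + \left(-522 - 64\right)^{2} = 4 + \left(-586\right)^{2} = 4 + 343396 = 343400$)
$f{\left(y \right)} = 2030 + y^{2} - 223 y$
$E = 15038$ ($E = 2030 + \left(-48\right)^{2} - -10704 = 2030 + 2304 + 10704 = 15038$)
$E + b = 15038 + 343400 = 358438$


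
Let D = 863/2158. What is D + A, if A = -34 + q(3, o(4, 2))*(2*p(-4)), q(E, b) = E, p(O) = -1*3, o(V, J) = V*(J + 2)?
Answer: -111353/2158 ≈ -51.600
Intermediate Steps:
o(V, J) = V*(2 + J)
p(O) = -3
D = 863/2158 (D = 863*(1/2158) = 863/2158 ≈ 0.39991)
A = -52 (A = -34 + 3*(2*(-3)) = -34 + 3*(-6) = -34 - 18 = -52)
D + A = 863/2158 - 52 = -111353/2158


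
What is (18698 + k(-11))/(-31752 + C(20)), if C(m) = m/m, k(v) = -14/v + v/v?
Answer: -205703/349261 ≈ -0.58897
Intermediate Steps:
k(v) = 1 - 14/v (k(v) = -14/v + 1 = 1 - 14/v)
C(m) = 1
(18698 + k(-11))/(-31752 + C(20)) = (18698 + (-14 - 11)/(-11))/(-31752 + 1) = (18698 - 1/11*(-25))/(-31751) = (18698 + 25/11)*(-1/31751) = (205703/11)*(-1/31751) = -205703/349261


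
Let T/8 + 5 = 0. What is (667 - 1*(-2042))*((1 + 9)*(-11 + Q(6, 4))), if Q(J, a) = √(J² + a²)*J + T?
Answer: -1381590 + 325080*√13 ≈ -2.0950e+5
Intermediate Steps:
T = -40 (T = -40 + 8*0 = -40 + 0 = -40)
Q(J, a) = -40 + J*√(J² + a²) (Q(J, a) = √(J² + a²)*J - 40 = J*√(J² + a²) - 40 = -40 + J*√(J² + a²))
(667 - 1*(-2042))*((1 + 9)*(-11 + Q(6, 4))) = (667 - 1*(-2042))*((1 + 9)*(-11 + (-40 + 6*√(6² + 4²)))) = (667 + 2042)*(10*(-11 + (-40 + 6*√(36 + 16)))) = 2709*(10*(-11 + (-40 + 6*√52))) = 2709*(10*(-11 + (-40 + 6*(2*√13)))) = 2709*(10*(-11 + (-40 + 12*√13))) = 2709*(10*(-51 + 12*√13)) = 2709*(-510 + 120*√13) = -1381590 + 325080*√13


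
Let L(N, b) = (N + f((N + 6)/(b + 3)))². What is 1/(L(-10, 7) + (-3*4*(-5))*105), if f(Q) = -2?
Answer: 1/6444 ≈ 0.00015518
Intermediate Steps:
L(N, b) = (-2 + N)² (L(N, b) = (N - 2)² = (-2 + N)²)
1/(L(-10, 7) + (-3*4*(-5))*105) = 1/((-2 - 10)² + (-3*4*(-5))*105) = 1/((-12)² - 12*(-5)*105) = 1/(144 + 60*105) = 1/(144 + 6300) = 1/6444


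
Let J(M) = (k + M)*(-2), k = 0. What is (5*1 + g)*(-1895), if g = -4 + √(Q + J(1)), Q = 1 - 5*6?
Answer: -1895 - 1895*I*√31 ≈ -1895.0 - 10551.0*I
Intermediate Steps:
J(M) = -2*M (J(M) = (0 + M)*(-2) = M*(-2) = -2*M)
Q = -29 (Q = 1 - 30 = -29)
g = -4 + I*√31 (g = -4 + √(-29 - 2*1) = -4 + √(-29 - 2) = -4 + √(-31) = -4 + I*√31 ≈ -4.0 + 5.5678*I)
(5*1 + g)*(-1895) = (5*1 + (-4 + I*√31))*(-1895) = (5 + (-4 + I*√31))*(-1895) = (1 + I*√31)*(-1895) = -1895 - 1895*I*√31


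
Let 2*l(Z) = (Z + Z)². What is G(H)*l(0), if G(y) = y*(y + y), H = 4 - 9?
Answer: 0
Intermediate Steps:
l(Z) = 2*Z² (l(Z) = (Z + Z)²/2 = (2*Z)²/2 = (4*Z²)/2 = 2*Z²)
H = -5
G(y) = 2*y² (G(y) = y*(2*y) = 2*y²)
G(H)*l(0) = (2*(-5)²)*(2*0²) = (2*25)*(2*0) = 50*0 = 0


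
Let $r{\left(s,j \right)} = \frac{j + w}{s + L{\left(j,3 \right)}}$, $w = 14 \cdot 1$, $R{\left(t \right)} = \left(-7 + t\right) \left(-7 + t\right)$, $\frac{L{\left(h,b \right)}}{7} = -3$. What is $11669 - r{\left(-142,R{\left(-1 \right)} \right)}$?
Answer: $\frac{1902125}{163} \approx 11669.0$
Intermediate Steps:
$L{\left(h,b \right)} = -21$ ($L{\left(h,b \right)} = 7 \left(-3\right) = -21$)
$R{\left(t \right)} = \left(-7 + t\right)^{2}$
$w = 14$
$r{\left(s,j \right)} = \frac{14 + j}{-21 + s}$ ($r{\left(s,j \right)} = \frac{j + 14}{s - 21} = \frac{14 + j}{-21 + s}$)
$11669 - r{\left(-142,R{\left(-1 \right)} \right)} = 11669 - \frac{14 + \left(-7 - 1\right)^{2}}{-21 - 142} = 11669 - \frac{14 + \left(-8\right)^{2}}{-163} = 11669 - - \frac{14 + 64}{163} = 11669 - \left(- \frac{1}{163}\right) 78 = 11669 - - \frac{78}{163} = 11669 + \frac{78}{163} = \frac{1902125}{163}$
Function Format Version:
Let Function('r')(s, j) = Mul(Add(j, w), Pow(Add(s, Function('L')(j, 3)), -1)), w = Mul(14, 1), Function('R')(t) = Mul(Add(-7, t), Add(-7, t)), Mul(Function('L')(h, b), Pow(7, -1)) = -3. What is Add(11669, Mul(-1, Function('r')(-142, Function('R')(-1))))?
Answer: Rational(1902125, 163) ≈ 11669.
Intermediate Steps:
Function('L')(h, b) = -21 (Function('L')(h, b) = Mul(7, -3) = -21)
Function('R')(t) = Pow(Add(-7, t), 2)
w = 14
Function('r')(s, j) = Mul(Pow(Add(-21, s), -1), Add(14, j)) (Function('r')(s, j) = Mul(Add(j, 14), Pow(Add(s, -21), -1)) = Mul(Add(14, j), Pow(Add(-21, s), -1)) = Mul(Pow(Add(-21, s), -1), Add(14, j)))
Add(11669, Mul(-1, Function('r')(-142, Function('R')(-1)))) = Add(11669, Mul(-1, Mul(Pow(Add(-21, -142), -1), Add(14, Pow(Add(-7, -1), 2))))) = Add(11669, Mul(-1, Mul(Pow(-163, -1), Add(14, Pow(-8, 2))))) = Add(11669, Mul(-1, Mul(Rational(-1, 163), Add(14, 64)))) = Add(11669, Mul(-1, Mul(Rational(-1, 163), 78))) = Add(11669, Mul(-1, Rational(-78, 163))) = Add(11669, Rational(78, 163)) = Rational(1902125, 163)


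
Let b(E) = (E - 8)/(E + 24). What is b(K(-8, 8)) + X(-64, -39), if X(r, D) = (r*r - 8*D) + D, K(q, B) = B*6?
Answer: 39326/9 ≈ 4369.6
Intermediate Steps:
K(q, B) = 6*B
X(r, D) = r² - 7*D (X(r, D) = (r² - 8*D) + D = r² - 7*D)
b(E) = (-8 + E)/(24 + E)
b(K(-8, 8)) + X(-64, -39) = (-8 + 6*8)/(24 + 6*8) + ((-64)² - 7*(-39)) = (-8 + 48)/(24 + 48) + (4096 + 273) = 40/72 + 4369 = (1/72)*40 + 4369 = 5/9 + 4369 = 39326/9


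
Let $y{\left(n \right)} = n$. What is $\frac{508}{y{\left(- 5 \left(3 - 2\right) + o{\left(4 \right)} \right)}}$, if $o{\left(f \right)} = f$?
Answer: $-508$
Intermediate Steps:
$\frac{508}{y{\left(- 5 \left(3 - 2\right) + o{\left(4 \right)} \right)}} = \frac{508}{- 5 \left(3 - 2\right) + 4} = \frac{508}{\left(-5\right) 1 + 4} = \frac{508}{-5 + 4} = \frac{508}{-1} = 508 \left(-1\right) = -508$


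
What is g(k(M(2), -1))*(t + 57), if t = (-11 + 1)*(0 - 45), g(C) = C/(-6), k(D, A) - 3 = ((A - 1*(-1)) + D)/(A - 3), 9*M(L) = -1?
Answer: -18421/72 ≈ -255.85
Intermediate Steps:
M(L) = -1/9 (M(L) = (1/9)*(-1) = -1/9)
k(D, A) = 3 + (1 + A + D)/(-3 + A) (k(D, A) = 3 + ((A - 1*(-1)) + D)/(A - 3) = 3 + ((A + 1) + D)/(-3 + A) = 3 + ((1 + A) + D)/(-3 + A) = 3 + (1 + A + D)/(-3 + A))
g(C) = -C/6 (g(C) = C*(-1/6) = -C/6)
t = 450 (t = -10*(-45) = 450)
g(k(M(2), -1))*(t + 57) = (-(-8 - 1/9 + 4*(-1))/(6*(-3 - 1)))*(450 + 57) = -(-8 - 1/9 - 4)/(6*(-4))*507 = -(-1)*(-109)/(24*9)*507 = -1/6*109/36*507 = -109/216*507 = -18421/72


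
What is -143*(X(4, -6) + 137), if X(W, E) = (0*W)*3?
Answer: -19591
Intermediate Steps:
X(W, E) = 0 (X(W, E) = 0*3 = 0)
-143*(X(4, -6) + 137) = -143*(0 + 137) = -143*137 = -19591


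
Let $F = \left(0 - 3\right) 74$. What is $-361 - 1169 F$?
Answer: $259157$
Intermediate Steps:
$F = -222$ ($F = \left(0 - 3\right) 74 = \left(-3\right) 74 = -222$)
$-361 - 1169 F = -361 - -259518 = -361 + 259518 = 259157$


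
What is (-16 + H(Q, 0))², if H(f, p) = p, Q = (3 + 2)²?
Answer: 256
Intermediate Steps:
Q = 25 (Q = 5² = 25)
(-16 + H(Q, 0))² = (-16 + 0)² = (-16)² = 256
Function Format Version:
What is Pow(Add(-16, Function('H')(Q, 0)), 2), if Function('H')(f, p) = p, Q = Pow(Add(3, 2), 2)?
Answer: 256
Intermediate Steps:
Q = 25 (Q = Pow(5, 2) = 25)
Pow(Add(-16, Function('H')(Q, 0)), 2) = Pow(Add(-16, 0), 2) = Pow(-16, 2) = 256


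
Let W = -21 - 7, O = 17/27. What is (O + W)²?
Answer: 546121/729 ≈ 749.14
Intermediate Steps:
O = 17/27 (O = 17*(1/27) = 17/27 ≈ 0.62963)
W = -28
(O + W)² = (17/27 - 28)² = (-739/27)² = 546121/729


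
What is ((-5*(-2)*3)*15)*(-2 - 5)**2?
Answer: 22050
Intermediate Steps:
((-5*(-2)*3)*15)*(-2 - 5)**2 = ((10*3)*15)*(-7)**2 = (30*15)*49 = 450*49 = 22050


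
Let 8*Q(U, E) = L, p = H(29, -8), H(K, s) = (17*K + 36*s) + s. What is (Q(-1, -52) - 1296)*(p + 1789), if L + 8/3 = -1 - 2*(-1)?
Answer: -10297079/4 ≈ -2.5743e+6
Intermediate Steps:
H(K, s) = 17*K + 37*s
p = 197 (p = 17*29 + 37*(-8) = 493 - 296 = 197)
L = -5/3 (L = -8/3 + (-1 - 2*(-1)) = -8/3 + (-1 + 2) = -8/3 + 1 = -5/3 ≈ -1.6667)
Q(U, E) = -5/24 (Q(U, E) = (1/8)*(-5/3) = -5/24)
(Q(-1, -52) - 1296)*(p + 1789) = (-5/24 - 1296)*(197 + 1789) = -31109/24*1986 = -10297079/4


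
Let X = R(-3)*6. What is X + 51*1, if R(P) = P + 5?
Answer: 63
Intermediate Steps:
R(P) = 5 + P
X = 12 (X = (5 - 3)*6 = 2*6 = 12)
X + 51*1 = 12 + 51*1 = 12 + 51 = 63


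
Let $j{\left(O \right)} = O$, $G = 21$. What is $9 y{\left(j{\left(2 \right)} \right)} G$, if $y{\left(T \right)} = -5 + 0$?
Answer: $-945$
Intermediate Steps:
$y{\left(T \right)} = -5$
$9 y{\left(j{\left(2 \right)} \right)} G = 9 \left(-5\right) 21 = \left(-45\right) 21 = -945$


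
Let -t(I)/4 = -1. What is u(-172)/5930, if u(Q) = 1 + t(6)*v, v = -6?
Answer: -23/5930 ≈ -0.0038786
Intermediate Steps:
t(I) = 4 (t(I) = -4*(-1) = 4)
u(Q) = -23 (u(Q) = 1 + 4*(-6) = 1 - 24 = -23)
u(-172)/5930 = -23/5930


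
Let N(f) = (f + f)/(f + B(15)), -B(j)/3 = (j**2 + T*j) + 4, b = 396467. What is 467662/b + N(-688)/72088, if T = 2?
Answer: 6173728035454/5233806460705 ≈ 1.1796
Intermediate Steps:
B(j) = -12 - 6*j - 3*j**2 (B(j) = -3*((j**2 + 2*j) + 4) = -3*(4 + j**2 + 2*j) = -12 - 6*j - 3*j**2)
N(f) = 2*f/(-777 + f) (N(f) = (f + f)/(f + (-12 - 6*15 - 3*15**2)) = (2*f)/(f + (-12 - 90 - 3*225)) = (2*f)/(f + (-12 - 90 - 675)) = (2*f)/(f - 777) = (2*f)/(-777 + f) = 2*f/(-777 + f))
467662/b + N(-688)/72088 = 467662/396467 + (2*(-688)/(-777 - 688))/72088 = 467662*(1/396467) + (2*(-688)/(-1465))*(1/72088) = 467662/396467 + (2*(-688)*(-1/1465))*(1/72088) = 467662/396467 + (1376/1465)*(1/72088) = 467662/396467 + 172/13201115 = 6173728035454/5233806460705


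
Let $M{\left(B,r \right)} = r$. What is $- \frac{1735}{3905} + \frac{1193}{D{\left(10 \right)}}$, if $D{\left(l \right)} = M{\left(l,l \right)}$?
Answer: $\frac{928263}{7810} \approx 118.86$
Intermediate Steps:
$D{\left(l \right)} = l$
$- \frac{1735}{3905} + \frac{1193}{D{\left(10 \right)}} = - \frac{1735}{3905} + \frac{1193}{10} = \left(-1735\right) \frac{1}{3905} + 1193 \cdot \frac{1}{10} = - \frac{347}{781} + \frac{1193}{10} = \frac{928263}{7810}$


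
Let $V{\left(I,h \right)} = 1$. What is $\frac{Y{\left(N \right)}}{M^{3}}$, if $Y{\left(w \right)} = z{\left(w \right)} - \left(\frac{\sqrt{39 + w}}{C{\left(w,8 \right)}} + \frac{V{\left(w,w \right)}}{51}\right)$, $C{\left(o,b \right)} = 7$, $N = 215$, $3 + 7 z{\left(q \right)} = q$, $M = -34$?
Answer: $- \frac{10805}{14031528} + \frac{\sqrt{254}}{275128} \approx -0.00071212$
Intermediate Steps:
$z{\left(q \right)} = - \frac{3}{7} + \frac{q}{7}$
$Y{\left(w \right)} = - \frac{160}{357} - \frac{\sqrt{39 + w}}{7} + \frac{w}{7}$ ($Y{\left(w \right)} = \left(- \frac{3}{7} + \frac{w}{7}\right) - \left(\frac{\sqrt{39 + w}}{7} + 1 \cdot \frac{1}{51}\right) = \left(- \frac{3}{7} + \frac{w}{7}\right) - \left(\sqrt{39 + w} \frac{1}{7} + 1 \cdot \frac{1}{51}\right) = \left(- \frac{3}{7} + \frac{w}{7}\right) - \left(\frac{\sqrt{39 + w}}{7} + \frac{1}{51}\right) = \left(- \frac{3}{7} + \frac{w}{7}\right) - \left(\frac{1}{51} + \frac{\sqrt{39 + w}}{7}\right) = - \frac{160}{357} - \frac{\sqrt{39 + w}}{7} + \frac{w}{7}$)
$\frac{Y{\left(N \right)}}{M^{3}} = \frac{- \frac{160}{357} - \frac{\sqrt{39 + 215}}{7} + \frac{1}{7} \cdot 215}{\left(-34\right)^{3}} = \frac{- \frac{160}{357} - \frac{\sqrt{254}}{7} + \frac{215}{7}}{-39304} = \left(\frac{10805}{357} - \frac{\sqrt{254}}{7}\right) \left(- \frac{1}{39304}\right) = - \frac{10805}{14031528} + \frac{\sqrt{254}}{275128}$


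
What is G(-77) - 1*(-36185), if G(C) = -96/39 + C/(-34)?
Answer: 15993683/442 ≈ 36185.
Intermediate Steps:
G(C) = -32/13 - C/34 (G(C) = -96*1/39 + C*(-1/34) = -32/13 - C/34)
G(-77) - 1*(-36185) = (-32/13 - 1/34*(-77)) - 1*(-36185) = (-32/13 + 77/34) + 36185 = -87/442 + 36185 = 15993683/442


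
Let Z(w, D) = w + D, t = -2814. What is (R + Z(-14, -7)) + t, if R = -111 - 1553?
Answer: -4499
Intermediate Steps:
Z(w, D) = D + w
R = -1664
(R + Z(-14, -7)) + t = (-1664 + (-7 - 14)) - 2814 = (-1664 - 21) - 2814 = -1685 - 2814 = -4499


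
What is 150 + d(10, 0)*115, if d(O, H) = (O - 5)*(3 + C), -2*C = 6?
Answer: 150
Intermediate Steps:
C = -3 (C = -½*6 = -3)
d(O, H) = 0 (d(O, H) = (O - 5)*(3 - 3) = (-5 + O)*0 = 0)
150 + d(10, 0)*115 = 150 + 0*115 = 150 + 0 = 150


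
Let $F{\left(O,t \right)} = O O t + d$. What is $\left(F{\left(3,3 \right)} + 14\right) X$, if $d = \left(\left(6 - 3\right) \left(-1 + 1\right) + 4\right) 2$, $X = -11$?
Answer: $-539$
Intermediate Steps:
$d = 8$ ($d = \left(3 \cdot 0 + 4\right) 2 = \left(0 + 4\right) 2 = 4 \cdot 2 = 8$)
$F{\left(O,t \right)} = 8 + t O^{2}$ ($F{\left(O,t \right)} = O O t + 8 = O^{2} t + 8 = t O^{2} + 8 = 8 + t O^{2}$)
$\left(F{\left(3,3 \right)} + 14\right) X = \left(\left(8 + 3 \cdot 3^{2}\right) + 14\right) \left(-11\right) = \left(\left(8 + 3 \cdot 9\right) + 14\right) \left(-11\right) = \left(\left(8 + 27\right) + 14\right) \left(-11\right) = \left(35 + 14\right) \left(-11\right) = 49 \left(-11\right) = -539$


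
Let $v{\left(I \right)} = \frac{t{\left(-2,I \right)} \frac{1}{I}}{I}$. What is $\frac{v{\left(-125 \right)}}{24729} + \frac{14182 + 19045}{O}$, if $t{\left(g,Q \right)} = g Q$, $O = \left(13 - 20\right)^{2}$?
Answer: $\frac{102708810473}{151465125} \approx 678.1$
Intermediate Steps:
$O = 49$ ($O = \left(-7\right)^{2} = 49$)
$t{\left(g,Q \right)} = Q g$
$v{\left(I \right)} = - \frac{2}{I}$ ($v{\left(I \right)} = \frac{I \left(-2\right) \frac{1}{I}}{I} = \frac{- 2 I \frac{1}{I}}{I} = - \frac{2}{I}$)
$\frac{v{\left(-125 \right)}}{24729} + \frac{14182 + 19045}{O} = \frac{\left(-2\right) \frac{1}{-125}}{24729} + \frac{14182 + 19045}{49} = \left(-2\right) \left(- \frac{1}{125}\right) \frac{1}{24729} + 33227 \cdot \frac{1}{49} = \frac{2}{125} \cdot \frac{1}{24729} + \frac{33227}{49} = \frac{2}{3091125} + \frac{33227}{49} = \frac{102708810473}{151465125}$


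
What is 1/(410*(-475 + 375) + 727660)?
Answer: 1/686660 ≈ 1.4563e-6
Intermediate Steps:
1/(410*(-475 + 375) + 727660) = 1/(410*(-100) + 727660) = 1/(-41000 + 727660) = 1/686660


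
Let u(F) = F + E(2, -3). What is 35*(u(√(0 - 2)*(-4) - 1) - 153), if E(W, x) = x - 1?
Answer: -5530 - 140*I*√2 ≈ -5530.0 - 197.99*I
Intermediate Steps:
E(W, x) = -1 + x
u(F) = -4 + F (u(F) = F + (-1 - 3) = F - 4 = -4 + F)
35*(u(√(0 - 2)*(-4) - 1) - 153) = 35*((-4 + (√(0 - 2)*(-4) - 1)) - 153) = 35*((-4 + (√(-2)*(-4) - 1)) - 153) = 35*((-4 + ((I*√2)*(-4) - 1)) - 153) = 35*((-4 + (-4*I*√2 - 1)) - 153) = 35*((-4 + (-1 - 4*I*√2)) - 153) = 35*((-5 - 4*I*√2) - 153) = 35*(-158 - 4*I*√2) = -5530 - 140*I*√2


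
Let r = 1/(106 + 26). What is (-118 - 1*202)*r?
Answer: -80/33 ≈ -2.4242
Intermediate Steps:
r = 1/132 ≈ 0.0075758
(-118 - 1*202)*r = (-118 - 1*202)*(1/132) = (-118 - 202)*(1/132) = -320*1/132 = -80/33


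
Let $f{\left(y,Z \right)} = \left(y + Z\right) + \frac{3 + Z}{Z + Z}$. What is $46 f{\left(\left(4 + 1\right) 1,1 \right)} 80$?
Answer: $29440$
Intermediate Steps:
$f{\left(y,Z \right)} = Z + y + \frac{3 + Z}{2 Z}$ ($f{\left(y,Z \right)} = \left(Z + y\right) + \frac{3 + Z}{2 Z} = Z + y + \frac{3 + Z}{2 Z}$)
$46 f{\left(\left(4 + 1\right) 1,1 \right)} 80 = 46 \left(\frac{1}{2} + 1 + \left(4 + 1\right) 1 + \frac{3}{2 \cdot 1}\right) 80 = 46 \left(\frac{1}{2} + 1 + 5 \cdot 1 + \frac{3}{2} \cdot 1\right) 80 = 46 \left(\frac{1}{2} + 1 + 5 + \frac{3}{2}\right) 80 = 46 \cdot 8 \cdot 80 = 368 \cdot 80 = 29440$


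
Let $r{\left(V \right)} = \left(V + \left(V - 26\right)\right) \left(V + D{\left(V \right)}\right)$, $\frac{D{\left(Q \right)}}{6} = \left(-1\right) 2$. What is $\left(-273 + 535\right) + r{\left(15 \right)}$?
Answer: $274$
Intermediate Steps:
$D{\left(Q \right)} = -12$ ($D{\left(Q \right)} = 6 \left(\left(-1\right) 2\right) = 6 \left(-2\right) = -12$)
$r{\left(V \right)} = \left(-26 + 2 V\right) \left(-12 + V\right)$ ($r{\left(V \right)} = \left(V + \left(V - 26\right)\right) \left(V - 12\right) = \left(V + \left(-26 + V\right)\right) \left(-12 + V\right) = \left(-26 + 2 V\right) \left(-12 + V\right)$)
$\left(-273 + 535\right) + r{\left(15 \right)} = \left(-273 + 535\right) + \left(312 - 750 + 2 \cdot 15^{2}\right) = 262 + \left(312 - 750 + 2 \cdot 225\right) = 262 + \left(312 - 750 + 450\right) = 262 + 12 = 274$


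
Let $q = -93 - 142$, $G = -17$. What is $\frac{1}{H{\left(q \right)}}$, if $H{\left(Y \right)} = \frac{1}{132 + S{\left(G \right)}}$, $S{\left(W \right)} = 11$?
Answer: $143$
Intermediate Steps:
$q = -235$ ($q = -93 - 142 = -235$)
$H{\left(Y \right)} = \frac{1}{143}$ ($H{\left(Y \right)} = \frac{1}{132 + 11} = \frac{1}{143}$)
$\frac{1}{H{\left(q \right)}} = \frac{1}{\frac{1}{143}} = 143$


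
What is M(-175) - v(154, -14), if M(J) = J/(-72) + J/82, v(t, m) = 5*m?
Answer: 207515/2952 ≈ 70.296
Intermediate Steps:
M(J) = -5*J/2952 (M(J) = J*(-1/72) + J*(1/82) = -J/72 + J/82 = -5*J/2952)
M(-175) - v(154, -14) = -5/2952*(-175) - 5*(-14) = 875/2952 - 1*(-70) = 875/2952 + 70 = 207515/2952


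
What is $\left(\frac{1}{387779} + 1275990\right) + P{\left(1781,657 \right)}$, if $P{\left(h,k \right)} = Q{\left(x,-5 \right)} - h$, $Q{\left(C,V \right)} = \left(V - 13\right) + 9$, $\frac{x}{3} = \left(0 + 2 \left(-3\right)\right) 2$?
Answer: $\frac{494108001801}{387779} \approx 1.2742 \cdot 10^{6}$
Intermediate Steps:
$x = -36$ ($x = 3 \left(0 + 2 \left(-3\right)\right) 2 = 3 \left(0 - 6\right) 2 = 3 \left(\left(-6\right) 2\right) = 3 \left(-12\right) = -36$)
$Q{\left(C,V \right)} = -4 + V$ ($Q{\left(C,V \right)} = \left(-13 + V\right) + 9 = -4 + V$)
$P{\left(h,k \right)} = -9 - h$ ($P{\left(h,k \right)} = \left(-4 - 5\right) - h = -9 - h$)
$\left(\frac{1}{387779} + 1275990\right) + P{\left(1781,657 \right)} = \left(\frac{1}{387779} + 1275990\right) - 1790 = \frac{494802126211}{387779} - 1790 = \frac{494108001801}{387779}$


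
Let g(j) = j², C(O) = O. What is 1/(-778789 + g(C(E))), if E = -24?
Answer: -1/778213 ≈ -1.2850e-6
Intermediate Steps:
1/(-778789 + g(C(E))) = 1/(-778789 + (-24)²) = 1/(-778789 + 576) = 1/(-778213) = -1/778213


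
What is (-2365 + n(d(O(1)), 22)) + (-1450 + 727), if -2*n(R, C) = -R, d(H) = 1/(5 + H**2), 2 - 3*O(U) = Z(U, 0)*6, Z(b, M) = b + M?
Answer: -376727/122 ≈ -3087.9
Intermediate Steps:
Z(b, M) = M + b
O(U) = 2/3 - 2*U (O(U) = 2/3 - (0 + U)*6/3 = 2/3 - U*6/3 = 2/3 - 2*U)
n(R, C) = R/2 (n(R, C) = -(-1)*R/2 = R/2)
(-2365 + n(d(O(1)), 22)) + (-1450 + 727) = (-2365 + 1/(2*(5 + (2/3 - 2*1)**2))) + (-1450 + 727) = (-2365 + 1/(2*(5 + (2/3 - 2)**2))) - 723 = (-2365 + 1/(2*(5 + (-4/3)**2))) - 723 = (-2365 + 1/(2*(5 + 16/9))) - 723 = (-2365 + 1/(2*(61/9))) - 723 = (-2365 + (1/2)*(9/61)) - 723 = (-2365 + 9/122) - 723 = -288521/122 - 723 = -376727/122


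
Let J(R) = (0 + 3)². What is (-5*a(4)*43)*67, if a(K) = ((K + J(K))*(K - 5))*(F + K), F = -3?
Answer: 187265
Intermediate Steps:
J(R) = 9 (J(R) = 3² = 9)
a(K) = (-5 + K)*(-3 + K)*(9 + K) (a(K) = ((K + 9)*(K - 5))*(-3 + K) = ((9 + K)*(-5 + K))*(-3 + K) = ((-5 + K)*(9 + K))*(-3 + K) = (-5 + K)*(-3 + K)*(9 + K))
(-5*a(4)*43)*67 = (-5*(135 + 4² + 4³ - 57*4)*43)*67 = (-5*(135 + 16 + 64 - 228)*43)*67 = (-5*(-13)*43)*67 = (65*43)*67 = 2795*67 = 187265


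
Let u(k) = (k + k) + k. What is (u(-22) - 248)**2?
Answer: 98596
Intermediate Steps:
u(k) = 3*k (u(k) = 2*k + k = 3*k)
(u(-22) - 248)**2 = (3*(-22) - 248)**2 = (-66 - 248)**2 = (-314)**2 = 98596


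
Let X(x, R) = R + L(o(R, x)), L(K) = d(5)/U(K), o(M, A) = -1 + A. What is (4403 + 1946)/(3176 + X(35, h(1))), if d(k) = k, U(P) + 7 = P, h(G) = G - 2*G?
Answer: 171423/85730 ≈ 1.9996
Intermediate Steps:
h(G) = -G
U(P) = -7 + P
L(K) = 5/(-7 + K)
X(x, R) = R + 5/(-8 + x) (X(x, R) = R + 5/(-7 + (-1 + x)) = R + 5/(-8 + x))
(4403 + 1946)/(3176 + X(35, h(1))) = (4403 + 1946)/(3176 + (5 + (-1*1)*(-8 + 35))/(-8 + 35)) = 6349/(3176 + (5 - 1*27)/27) = 6349/(3176 + (5 - 27)/27) = 6349/(3176 + (1/27)*(-22)) = 6349/(3176 - 22/27) = 6349/(85730/27) = 6349*(27/85730) = 171423/85730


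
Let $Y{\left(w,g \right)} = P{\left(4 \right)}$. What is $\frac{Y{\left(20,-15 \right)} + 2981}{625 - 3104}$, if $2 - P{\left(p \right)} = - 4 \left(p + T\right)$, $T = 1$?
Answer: $- \frac{3003}{2479} \approx -1.2114$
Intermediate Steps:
$P{\left(p \right)} = 6 + 4 p$ ($P{\left(p \right)} = 2 - - 4 \left(p + 1\right) = 2 - - 4 \left(1 + p\right) = 2 - \left(-4 - 4 p\right) = 2 + \left(4 + 4 p\right) = 6 + 4 p$)
$Y{\left(w,g \right)} = 22$ ($Y{\left(w,g \right)} = 6 + 4 \cdot 4 = 6 + 16 = 22$)
$\frac{Y{\left(20,-15 \right)} + 2981}{625 - 3104} = \frac{22 + 2981}{625 - 3104} = \frac{3003}{-2479} = 3003 \left(- \frac{1}{2479}\right) = - \frac{3003}{2479}$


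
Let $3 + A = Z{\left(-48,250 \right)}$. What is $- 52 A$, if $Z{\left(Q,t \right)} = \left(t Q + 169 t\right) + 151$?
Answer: $-1580696$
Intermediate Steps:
$Z{\left(Q,t \right)} = 151 + 169 t + Q t$ ($Z{\left(Q,t \right)} = \left(Q t + 169 t\right) + 151 = \left(169 t + Q t\right) + 151 = 151 + 169 t + Q t$)
$A = 30398$ ($A = -3 + \left(151 + 169 \cdot 250 - 12000\right) = -3 + \left(151 + 42250 - 12000\right) = -3 + 30401 = 30398$)
$- 52 A = \left(-52\right) 30398 = -1580696$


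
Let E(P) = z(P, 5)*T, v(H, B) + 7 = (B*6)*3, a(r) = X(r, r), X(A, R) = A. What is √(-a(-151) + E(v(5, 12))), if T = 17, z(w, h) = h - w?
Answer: I*√3317 ≈ 57.593*I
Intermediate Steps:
a(r) = r
v(H, B) = -7 + 18*B (v(H, B) = -7 + (B*6)*3 = -7 + (6*B)*3 = -7 + 18*B)
E(P) = 85 - 17*P (E(P) = (5 - P)*17 = 85 - 17*P)
√(-a(-151) + E(v(5, 12))) = √(-1*(-151) + (85 - 17*(-7 + 18*12))) = √(151 + (85 - 17*(-7 + 216))) = √(151 + (85 - 17*209)) = √(151 + (85 - 3553)) = √(151 - 3468) = √(-3317) = I*√3317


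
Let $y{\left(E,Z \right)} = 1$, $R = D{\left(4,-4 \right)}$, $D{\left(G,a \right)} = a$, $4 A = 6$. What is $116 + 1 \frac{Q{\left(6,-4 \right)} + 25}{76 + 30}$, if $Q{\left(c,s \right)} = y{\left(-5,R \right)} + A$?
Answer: $\frac{24647}{212} \approx 116.26$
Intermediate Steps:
$A = \frac{3}{2}$ ($A = \frac{1}{4} \cdot 6 = \frac{3}{2} \approx 1.5$)
$R = -4$
$Q{\left(c,s \right)} = \frac{5}{2}$ ($Q{\left(c,s \right)} = 1 + \frac{3}{2} = \frac{5}{2}$)
$116 + 1 \frac{Q{\left(6,-4 \right)} + 25}{76 + 30} = 116 + 1 \frac{\frac{5}{2} + 25}{76 + 30} = 116 + 1 \frac{55}{2 \cdot 106} = 116 + 1 \cdot \frac{55}{2} \cdot \frac{1}{106} = 116 + 1 \cdot \frac{55}{212} = 116 + \frac{55}{212} = \frac{24647}{212}$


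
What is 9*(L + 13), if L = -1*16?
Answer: -27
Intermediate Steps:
L = -16
9*(L + 13) = 9*(-16 + 13) = 9*(-3) = -27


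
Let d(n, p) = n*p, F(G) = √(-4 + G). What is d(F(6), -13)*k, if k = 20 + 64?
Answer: -1092*√2 ≈ -1544.3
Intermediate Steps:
k = 84
d(F(6), -13)*k = (√(-4 + 6)*(-13))*84 = (√2*(-13))*84 = -13*√2*84 = -1092*√2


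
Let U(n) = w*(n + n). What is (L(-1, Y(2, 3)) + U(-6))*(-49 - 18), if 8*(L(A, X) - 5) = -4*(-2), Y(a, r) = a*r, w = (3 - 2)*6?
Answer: 4422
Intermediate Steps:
w = 6 (w = 1*6 = 6)
U(n) = 12*n (U(n) = 6*(n + n) = 6*(2*n) = 12*n)
L(A, X) = 6 (L(A, X) = 5 + (-4*(-2))/8 = 5 + (⅛)*8 = 5 + 1 = 6)
(L(-1, Y(2, 3)) + U(-6))*(-49 - 18) = (6 + 12*(-6))*(-49 - 18) = (6 - 72)*(-67) = -66*(-67) = 4422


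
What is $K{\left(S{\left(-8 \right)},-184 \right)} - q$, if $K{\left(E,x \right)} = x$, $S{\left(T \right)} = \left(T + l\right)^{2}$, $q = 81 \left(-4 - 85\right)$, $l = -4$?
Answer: $7025$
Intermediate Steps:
$q = -7209$ ($q = 81 \left(-89\right) = -7209$)
$S{\left(T \right)} = \left(-4 + T\right)^{2}$ ($S{\left(T \right)} = \left(T - 4\right)^{2} = \left(-4 + T\right)^{2}$)
$K{\left(S{\left(-8 \right)},-184 \right)} - q = -184 - -7209 = -184 + 7209 = 7025$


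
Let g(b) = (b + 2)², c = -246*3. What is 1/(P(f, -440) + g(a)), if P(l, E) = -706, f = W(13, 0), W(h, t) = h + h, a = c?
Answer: 1/540990 ≈ 1.8485e-6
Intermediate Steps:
c = -738
a = -738
W(h, t) = 2*h
f = 26 (f = 2*13 = 26)
g(b) = (2 + b)²
1/(P(f, -440) + g(a)) = 1/(-706 + (2 - 738)²) = 1/(-706 + (-736)²) = 1/(-706 + 541696) = 1/540990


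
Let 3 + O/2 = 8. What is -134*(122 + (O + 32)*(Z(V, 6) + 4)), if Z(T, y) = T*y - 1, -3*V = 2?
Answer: -10720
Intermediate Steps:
V = -2/3 (V = -1/3*2 = -2/3 ≈ -0.66667)
O = 10 (O = -6 + 2*8 = -6 + 16 = 10)
Z(T, y) = -1 + T*y
-134*(122 + (O + 32)*(Z(V, 6) + 4)) = -134*(122 + (10 + 32)*((-1 - 2/3*6) + 4)) = -134*(122 + 42*((-1 - 4) + 4)) = -134*(122 + 42*(-5 + 4)) = -134*(122 + 42*(-1)) = -134*(122 - 42) = -134*80 = -10720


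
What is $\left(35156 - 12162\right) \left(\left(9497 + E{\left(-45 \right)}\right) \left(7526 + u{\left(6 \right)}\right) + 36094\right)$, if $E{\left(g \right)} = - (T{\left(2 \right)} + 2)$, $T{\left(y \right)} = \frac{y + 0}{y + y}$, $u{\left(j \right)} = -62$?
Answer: $1630344547748$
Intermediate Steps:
$T{\left(y \right)} = \frac{1}{2}$ ($T{\left(y \right)} = \frac{y}{2 y} = y \frac{1}{2 y} = \frac{1}{2}$)
$E{\left(g \right)} = - \frac{5}{2}$ ($E{\left(g \right)} = - (\frac{1}{2} + 2) = \left(-1\right) \frac{5}{2} = - \frac{5}{2}$)
$\left(35156 - 12162\right) \left(\left(9497 + E{\left(-45 \right)}\right) \left(7526 + u{\left(6 \right)}\right) + 36094\right) = \left(35156 - 12162\right) \left(\left(9497 - \frac{5}{2}\right) \left(7526 - 62\right) + 36094\right) = 22994 \left(\frac{18989}{2} \cdot 7464 + 36094\right) = 22994 \left(70866948 + 36094\right) = 22994 \cdot 70903042 = 1630344547748$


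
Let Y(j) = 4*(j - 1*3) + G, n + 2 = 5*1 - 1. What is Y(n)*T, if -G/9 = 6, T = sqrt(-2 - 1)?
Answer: -58*I*sqrt(3) ≈ -100.46*I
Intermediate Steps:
T = I*sqrt(3) (T = sqrt(-3) = I*sqrt(3) ≈ 1.732*I)
G = -54 (G = -9*6 = -54)
n = 2 (n = -2 + (5*1 - 1) = -2 + (5 - 1) = -2 + 4 = 2)
Y(j) = -66 + 4*j (Y(j) = 4*(j - 1*3) - 54 = 4*(j - 3) - 54 = 4*(-3 + j) - 54 = (-12 + 4*j) - 54 = -66 + 4*j)
Y(n)*T = (-66 + 4*2)*(I*sqrt(3)) = (-66 + 8)*(I*sqrt(3)) = -58*I*sqrt(3)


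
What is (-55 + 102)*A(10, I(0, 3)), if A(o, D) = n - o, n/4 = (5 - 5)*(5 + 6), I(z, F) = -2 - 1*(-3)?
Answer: -470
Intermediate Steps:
I(z, F) = 1 (I(z, F) = -2 + 3 = 1)
n = 0 (n = 4*((5 - 5)*(5 + 6)) = 4*(0*11) = 4*0 = 0)
A(o, D) = -o (A(o, D) = 0 - o = -o)
(-55 + 102)*A(10, I(0, 3)) = (-55 + 102)*(-1*10) = 47*(-10) = -470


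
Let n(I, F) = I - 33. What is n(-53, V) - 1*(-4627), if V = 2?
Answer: 4541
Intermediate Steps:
n(I, F) = -33 + I
n(-53, V) - 1*(-4627) = (-33 - 53) - 1*(-4627) = -86 + 4627 = 4541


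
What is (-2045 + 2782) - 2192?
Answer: -1455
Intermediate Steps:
(-2045 + 2782) - 2192 = 737 - 2192 = -1455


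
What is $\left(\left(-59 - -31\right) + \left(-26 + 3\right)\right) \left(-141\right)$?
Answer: $7191$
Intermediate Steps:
$\left(\left(-59 - -31\right) + \left(-26 + 3\right)\right) \left(-141\right) = \left(\left(-59 + 31\right) - 23\right) \left(-141\right) = \left(-28 - 23\right) \left(-141\right) = \left(-51\right) \left(-141\right) = 7191$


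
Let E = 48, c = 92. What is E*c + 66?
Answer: 4482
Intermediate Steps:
E*c + 66 = 48*92 + 66 = 4416 + 66 = 4482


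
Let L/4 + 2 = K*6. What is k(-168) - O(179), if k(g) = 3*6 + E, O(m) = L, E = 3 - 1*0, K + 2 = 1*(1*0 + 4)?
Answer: -19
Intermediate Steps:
K = 2 (K = -2 + 1*(1*0 + 4) = -2 + 1*(0 + 4) = -2 + 1*4 = -2 + 4 = 2)
E = 3 (E = 3 + 0 = 3)
L = 40 (L = -8 + 4*(2*6) = -8 + 4*12 = -8 + 48 = 40)
O(m) = 40
k(g) = 21 (k(g) = 3*6 + 3 = 18 + 3 = 21)
k(-168) - O(179) = 21 - 1*40 = 21 - 40 = -19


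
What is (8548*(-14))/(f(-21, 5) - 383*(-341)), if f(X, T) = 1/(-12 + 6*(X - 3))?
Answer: -2666976/2910581 ≈ -0.91630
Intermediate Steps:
f(X, T) = 1/(-30 + 6*X) (f(X, T) = 1/(-12 + 6*(-3 + X)) = 1/(-12 + (-18 + 6*X)) = 1/(-30 + 6*X))
(8548*(-14))/(f(-21, 5) - 383*(-341)) = (8548*(-14))/(1/(6*(-5 - 21)) - 383*(-341)) = -119672/((1/6)/(-26) + 130603) = -119672/((1/6)*(-1/26) + 130603) = -119672/(-1/156 + 130603) = -119672/20374067/156 = -119672*156/20374067 = -2666976/2910581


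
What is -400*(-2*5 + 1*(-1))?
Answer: 4400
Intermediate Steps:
-400*(-2*5 + 1*(-1)) = -400*(-10 - 1) = -400*(-11) = 4400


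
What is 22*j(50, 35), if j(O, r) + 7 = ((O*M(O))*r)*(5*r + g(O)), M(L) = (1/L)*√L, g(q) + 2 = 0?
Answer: -154 + 666050*√2 ≈ 9.4178e+5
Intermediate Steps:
g(q) = -2 (g(q) = -2 + 0 = -2)
M(L) = L^(-½) (M(L) = √L/L = L^(-½))
j(O, r) = -7 + r*√O*(-2 + 5*r) (j(O, r) = -7 + ((O/√O)*r)*(5*r - 2) = -7 + (√O*r)*(-2 + 5*r) = -7 + (r*√O)*(-2 + 5*r) = -7 + r*√O*(-2 + 5*r))
22*j(50, 35) = 22*(-7 - 2*35*√50 + 5*√50*35²) = 22*(-7 - 2*35*5*√2 + 5*(5*√2)*1225) = 22*(-7 - 350*√2 + 30625*√2) = 22*(-7 + 30275*√2) = -154 + 666050*√2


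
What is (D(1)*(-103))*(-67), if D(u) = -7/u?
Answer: -48307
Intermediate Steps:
(D(1)*(-103))*(-67) = (-7/1*(-103))*(-67) = (-7*1*(-103))*(-67) = -7*(-103)*(-67) = 721*(-67) = -48307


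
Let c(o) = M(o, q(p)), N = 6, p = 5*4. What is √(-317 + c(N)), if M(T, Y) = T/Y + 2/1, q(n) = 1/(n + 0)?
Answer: I*√195 ≈ 13.964*I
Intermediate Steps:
p = 20
q(n) = 1/n
M(T, Y) = 2 + T/Y (M(T, Y) = T/Y + 2*1 = T/Y + 2 = 2 + T/Y)
c(o) = 2 + 20*o (c(o) = 2 + o/(1/20) = 2 + o*20 = 2 + 20*o)
√(-317 + c(N)) = √(-317 + (2 + 20*6)) = √(-317 + (2 + 120)) = √(-317 + 122) = √(-195) = I*√195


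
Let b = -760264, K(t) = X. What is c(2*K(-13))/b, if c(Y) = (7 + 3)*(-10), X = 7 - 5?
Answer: 25/190066 ≈ 0.00013153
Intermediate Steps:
X = 2
K(t) = 2
c(Y) = -100 (c(Y) = 10*(-10) = -100)
c(2*K(-13))/b = -100/(-760264) = -100*(-1/760264) = 25/190066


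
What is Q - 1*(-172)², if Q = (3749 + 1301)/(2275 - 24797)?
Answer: -333147949/11261 ≈ -29584.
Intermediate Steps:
Q = -2525/11261 (Q = 5050/(-22522) = 5050*(-1/22522) = -2525/11261 ≈ -0.22423)
Q - 1*(-172)² = -2525/11261 - 1*(-172)² = -2525/11261 - 1*29584 = -2525/11261 - 29584 = -333147949/11261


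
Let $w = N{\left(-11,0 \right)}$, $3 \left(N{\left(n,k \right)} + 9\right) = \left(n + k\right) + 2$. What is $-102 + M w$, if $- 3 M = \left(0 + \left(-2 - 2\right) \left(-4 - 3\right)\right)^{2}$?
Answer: $3034$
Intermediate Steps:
$N{\left(n,k \right)} = - \frac{25}{3} + \frac{k}{3} + \frac{n}{3}$ ($N{\left(n,k \right)} = -9 + \frac{\left(n + k\right) + 2}{3} = -9 + \frac{\left(k + n\right) + 2}{3} = -9 + \frac{2 + k + n}{3} = -9 + \left(\frac{2}{3} + \frac{k}{3} + \frac{n}{3}\right) = - \frac{25}{3} + \frac{k}{3} + \frac{n}{3}$)
$w = -12$ ($w = - \frac{25}{3} + \frac{1}{3} \cdot 0 + \frac{1}{3} \left(-11\right) = - \frac{25}{3} + 0 - \frac{11}{3} = -12$)
$M = - \frac{784}{3}$ ($M = - \frac{\left(0 + \left(-2 - 2\right) \left(-4 - 3\right)\right)^{2}}{3} = - \frac{\left(0 + \left(-2 + \left(-4 + 2\right)\right) \left(-7\right)\right)^{2}}{3} = - \frac{\left(0 + \left(-2 - 2\right) \left(-7\right)\right)^{2}}{3} = - \frac{\left(0 - -28\right)^{2}}{3} = - \frac{\left(0 + 28\right)^{2}}{3} = - \frac{28^{2}}{3} = \left(- \frac{1}{3}\right) 784 = - \frac{784}{3} \approx -261.33$)
$-102 + M w = -102 - -3136 = -102 + 3136 = 3034$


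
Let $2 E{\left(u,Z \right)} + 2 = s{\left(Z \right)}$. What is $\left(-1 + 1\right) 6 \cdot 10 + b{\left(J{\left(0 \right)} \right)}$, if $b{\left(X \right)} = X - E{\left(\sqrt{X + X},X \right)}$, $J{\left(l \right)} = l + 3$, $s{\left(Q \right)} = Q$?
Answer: $\frac{5}{2} \approx 2.5$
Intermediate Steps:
$J{\left(l \right)} = 3 + l$
$E{\left(u,Z \right)} = -1 + \frac{Z}{2}$
$b{\left(X \right)} = 1 + \frac{X}{2}$ ($b{\left(X \right)} = X - \left(-1 + \frac{X}{2}\right) = 1 + \frac{X}{2}$)
$\left(-1 + 1\right) 6 \cdot 10 + b{\left(J{\left(0 \right)} \right)} = \left(-1 + 1\right) 6 \cdot 10 + \left(1 + \frac{3 + 0}{2}\right) = 0 \cdot 6 \cdot 10 + \left(1 + \frac{1}{2} \cdot 3\right) = 0 \cdot 10 + \left(1 + \frac{3}{2}\right) = 0 + \frac{5}{2} = \frac{5}{2}$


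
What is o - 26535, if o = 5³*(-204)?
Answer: -52035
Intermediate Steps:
o = -25500 (o = 125*(-204) = -25500)
o - 26535 = -25500 - 26535 = -52035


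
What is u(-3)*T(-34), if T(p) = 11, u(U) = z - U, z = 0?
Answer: 33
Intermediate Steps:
u(U) = -U (u(U) = 0 - U = -U)
u(-3)*T(-34) = -1*(-3)*11 = 3*11 = 33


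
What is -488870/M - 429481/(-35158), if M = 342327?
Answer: 129835250827/12035532666 ≈ 10.788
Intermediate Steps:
-488870/M - 429481/(-35158) = -488870/342327 - 429481/(-35158) = -488870*1/342327 - 429481*(-1/35158) = -488870/342327 + 429481/35158 = 129835250827/12035532666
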